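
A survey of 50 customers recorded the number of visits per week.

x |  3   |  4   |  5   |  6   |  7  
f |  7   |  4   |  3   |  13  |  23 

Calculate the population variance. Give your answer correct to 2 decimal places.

2.07

Values: 3, 4, 5, 6, 7
n = 50, Σfx = 291, mean = 5.8200
Σfx² = 1797
Σf(x − x̄)² = Σfx² − (Σfx)²/n = 1797 − 291²/50 = 103.3800
Population variance = 103.3800 / 50 = 2.0676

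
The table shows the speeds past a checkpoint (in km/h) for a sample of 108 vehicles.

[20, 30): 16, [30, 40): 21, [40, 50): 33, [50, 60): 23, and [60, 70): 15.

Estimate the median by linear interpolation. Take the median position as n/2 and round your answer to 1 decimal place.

45.2

Cumulative frequencies: 16, 37, 70, 93, 108
n = 108; position = n/2 = 54.
This falls in the class [40, 50): L = 40, F = 37, f = 33, h = 10.
Median ≈ 40 + ((54 − 37) / 33) × 10 = 45.1515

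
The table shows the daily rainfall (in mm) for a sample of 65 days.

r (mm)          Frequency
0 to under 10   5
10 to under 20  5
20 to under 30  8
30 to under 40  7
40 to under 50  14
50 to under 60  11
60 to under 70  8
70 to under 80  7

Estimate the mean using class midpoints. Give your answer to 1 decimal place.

Midpoints: 5, 15, 25, 35, 45, 55, 65, 75
Σfm = 5×5 + 5×15 + 8×25 + 7×35 + 14×45 + 11×55 + 8×65 + 7×75 = 2825
n = Σf = 65
Mean = 2825 / 65 = 43.4615

43.5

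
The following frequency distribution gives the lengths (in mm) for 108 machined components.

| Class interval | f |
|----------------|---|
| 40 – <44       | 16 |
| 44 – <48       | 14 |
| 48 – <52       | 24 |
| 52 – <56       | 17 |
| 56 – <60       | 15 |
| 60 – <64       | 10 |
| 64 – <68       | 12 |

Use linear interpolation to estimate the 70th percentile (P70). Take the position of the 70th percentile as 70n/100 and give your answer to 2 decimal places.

57.23

Cumulative frequencies: 16, 30, 54, 71, 86, 96, 108
n = 108; position = 70n/100 = 75.6.
This falls in the class 56 – <60: L = 56, F = 71, f = 15, h = 4.
70th percentile ≈ 56 + ((75.6 − 71) / 15) × 4 = 57.2267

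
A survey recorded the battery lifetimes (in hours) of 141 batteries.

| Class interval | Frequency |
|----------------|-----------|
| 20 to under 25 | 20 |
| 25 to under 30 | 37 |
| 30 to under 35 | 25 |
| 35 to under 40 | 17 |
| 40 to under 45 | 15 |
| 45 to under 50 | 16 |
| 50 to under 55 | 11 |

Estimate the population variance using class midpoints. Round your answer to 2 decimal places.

Midpoints: 22.5, 27.5, 32.5, 37.5, 42.5, 47.5, 52.5
n = 141, Σfm = 4892.5, mean = 34.6986
Σfm² = 181931.25
Σf(m − x̄)² = Σfm² − (Σfm)²/n = 181931.25 − 4892.5²/141 = 12168.4397
Population variance = 12168.4397 / 141 = 86.3010

86.30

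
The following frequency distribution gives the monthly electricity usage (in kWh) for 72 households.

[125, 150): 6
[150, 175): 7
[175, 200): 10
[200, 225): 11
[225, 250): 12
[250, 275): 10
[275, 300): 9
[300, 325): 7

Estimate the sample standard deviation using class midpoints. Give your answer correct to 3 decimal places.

Midpoints: 137.5, 162.5, 187.5, 212.5, 237.5, 262.5, 287.5, 312.5
n = 72, Σfm = 16425, mean = 228.1250
Σfm² = 3940000
Σf(m − x̄)² = Σfm² − (Σfm)²/n = 3940000 − 16425²/72 = 193046.8750
Sample variance = 193046.8750 / 71 = 2718.9701
Standard deviation = √2718.9701 = 52.1437

52.144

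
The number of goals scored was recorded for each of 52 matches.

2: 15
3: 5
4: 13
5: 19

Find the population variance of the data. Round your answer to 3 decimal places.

Values: 2, 3, 4, 5
n = 52, Σfx = 192, mean = 3.6923
Σfx² = 788
Σf(x − x̄)² = Σfx² − (Σfx)²/n = 788 − 192²/52 = 79.0769
Population variance = 79.0769 / 52 = 1.5207

1.521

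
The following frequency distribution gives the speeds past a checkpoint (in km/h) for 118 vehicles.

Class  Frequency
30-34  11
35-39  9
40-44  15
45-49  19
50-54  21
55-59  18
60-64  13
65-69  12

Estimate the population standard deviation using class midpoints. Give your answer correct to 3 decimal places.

10.297

Midpoints: 32, 37, 42, 47, 52, 57, 62, 67
n = 118, Σfm = 5936, mean = 50.3051
Σfm² = 311122
Σf(m − x̄)² = Σfm² − (Σfm)²/n = 311122 − 5936²/118 = 12511.0169
Population variance = 12511.0169 / 118 = 106.0256
Standard deviation = √106.0256 = 10.2969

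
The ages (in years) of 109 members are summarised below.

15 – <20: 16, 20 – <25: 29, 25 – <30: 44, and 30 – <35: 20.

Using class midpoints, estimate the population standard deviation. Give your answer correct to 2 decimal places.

Midpoints: 17.5, 22.5, 27.5, 32.5
n = 109, Σfm = 2792.5, mean = 25.6193
Σfm² = 73981.25
Σf(m − x̄)² = Σfm² − (Σfm)²/n = 73981.25 − 2792.5²/109 = 2439.4495
Population variance = 2439.4495 / 109 = 22.3803
Standard deviation = √22.3803 = 4.7308

4.73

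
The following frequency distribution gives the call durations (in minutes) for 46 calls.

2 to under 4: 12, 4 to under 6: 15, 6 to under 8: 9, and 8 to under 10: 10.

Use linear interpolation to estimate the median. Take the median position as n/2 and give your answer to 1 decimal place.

Cumulative frequencies: 12, 27, 36, 46
n = 46; position = n/2 = 23.
This falls in the class 4 to under 6: L = 4, F = 12, f = 15, h = 2.
Median ≈ 4 + ((23 − 12) / 15) × 2 = 5.4667

5.5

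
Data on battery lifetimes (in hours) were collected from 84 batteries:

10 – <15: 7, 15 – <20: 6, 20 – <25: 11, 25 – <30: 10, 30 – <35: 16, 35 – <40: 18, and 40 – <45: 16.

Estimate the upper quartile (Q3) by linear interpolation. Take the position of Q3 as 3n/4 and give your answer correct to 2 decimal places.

Cumulative frequencies: 7, 13, 24, 34, 50, 68, 84
n = 84; position = 3n/4 = 63.
This falls in the class 35 – <40: L = 35, F = 50, f = 18, h = 5.
Upper quartile ≈ 35 + ((63 − 50) / 18) × 5 = 38.6111

38.61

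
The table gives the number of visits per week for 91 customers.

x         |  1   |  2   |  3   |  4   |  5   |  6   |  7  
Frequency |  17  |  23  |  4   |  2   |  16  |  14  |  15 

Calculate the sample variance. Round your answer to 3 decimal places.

Values: 1, 2, 3, 4, 5, 6, 7
n = 91, Σfx = 352, mean = 3.8681
Σfx² = 1816
Σf(x − x̄)² = Σfx² − (Σfx)²/n = 1816 − 352²/91 = 454.4176
Sample variance = 454.4176 / 90 = 5.0491

5.049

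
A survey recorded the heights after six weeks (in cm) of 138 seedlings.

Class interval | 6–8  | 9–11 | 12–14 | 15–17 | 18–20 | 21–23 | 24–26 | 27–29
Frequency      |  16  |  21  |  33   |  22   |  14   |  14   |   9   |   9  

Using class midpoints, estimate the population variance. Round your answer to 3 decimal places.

Midpoints: 7, 10, 13, 16, 19, 22, 25, 28
n = 138, Σfm = 2154, mean = 15.6087
Σfm² = 38604
Σf(m − x̄)² = Σfm² − (Σfm)²/n = 38604 − 2154²/138 = 4982.8696
Population variance = 4982.8696 / 138 = 36.1078

36.108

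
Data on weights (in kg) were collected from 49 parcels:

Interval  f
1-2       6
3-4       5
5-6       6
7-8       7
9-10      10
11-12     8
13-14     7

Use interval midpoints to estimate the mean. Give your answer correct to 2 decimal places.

8.03

Midpoints: 1.5, 3.5, 5.5, 7.5, 9.5, 11.5, 13.5
Σfm = 6×1.5 + 5×3.5 + 6×5.5 + 7×7.5 + 10×9.5 + 8×11.5 + 7×13.5 = 393.5
n = Σf = 49
Mean = 393.5 / 49 = 8.0306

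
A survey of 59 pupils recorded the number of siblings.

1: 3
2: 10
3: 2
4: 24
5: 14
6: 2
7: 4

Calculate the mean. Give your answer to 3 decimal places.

Values: 1, 2, 3, 4, 5, 6, 7
Σfx = 3×1 + 10×2 + 2×3 + 24×4 + 14×5 + 2×6 + 4×7 = 235
n = Σf = 59
Mean = 235 / 59 = 3.9831

3.983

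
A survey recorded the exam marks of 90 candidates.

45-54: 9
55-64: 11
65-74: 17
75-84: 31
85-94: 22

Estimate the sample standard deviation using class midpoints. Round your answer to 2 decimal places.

Midpoints: 49.5, 59.5, 69.5, 79.5, 89.5
n = 90, Σfm = 6715, mean = 74.6111
Σfm² = 515262.5
Σf(m − x̄)² = Σfm² − (Σfm)²/n = 515262.5 − 6715²/90 = 14248.8889
Sample variance = 14248.8889 / 89 = 160.0999
Standard deviation = √160.0999 = 12.6531

12.65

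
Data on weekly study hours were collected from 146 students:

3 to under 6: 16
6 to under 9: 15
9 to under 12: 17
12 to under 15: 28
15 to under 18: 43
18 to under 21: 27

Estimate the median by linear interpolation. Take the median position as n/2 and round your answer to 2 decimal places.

Cumulative frequencies: 16, 31, 48, 76, 119, 146
n = 146; position = n/2 = 73.
This falls in the class 12 to under 15: L = 12, F = 48, f = 28, h = 3.
Median ≈ 12 + ((73 − 48) / 28) × 3 = 14.6786

14.68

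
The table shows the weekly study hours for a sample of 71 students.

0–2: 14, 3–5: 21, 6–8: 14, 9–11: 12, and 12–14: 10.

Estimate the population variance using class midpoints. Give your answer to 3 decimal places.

15.836

Midpoints: 1, 4, 7, 10, 13
n = 71, Σfm = 446, mean = 6.2817
Σfm² = 3926
Σf(m − x̄)² = Σfm² − (Σfm)²/n = 3926 − 446²/71 = 1124.3662
Population variance = 1124.3662 / 71 = 15.8361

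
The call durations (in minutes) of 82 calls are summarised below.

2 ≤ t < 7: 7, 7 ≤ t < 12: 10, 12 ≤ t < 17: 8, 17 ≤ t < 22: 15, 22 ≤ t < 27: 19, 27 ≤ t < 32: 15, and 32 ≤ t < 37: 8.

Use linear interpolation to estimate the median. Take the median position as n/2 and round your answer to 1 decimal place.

Cumulative frequencies: 7, 17, 25, 40, 59, 74, 82
n = 82; position = n/2 = 41.
This falls in the class 22 ≤ t < 27: L = 22, F = 40, f = 19, h = 5.
Median ≈ 22 + ((41 − 40) / 19) × 5 = 22.2632

22.3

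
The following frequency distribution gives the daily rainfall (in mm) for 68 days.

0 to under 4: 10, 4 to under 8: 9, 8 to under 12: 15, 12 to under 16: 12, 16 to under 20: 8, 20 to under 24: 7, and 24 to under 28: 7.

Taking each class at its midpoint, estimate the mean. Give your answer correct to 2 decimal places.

Midpoints: 2, 6, 10, 14, 18, 22, 26
Σfm = 10×2 + 9×6 + 15×10 + 12×14 + 8×18 + 7×22 + 7×26 = 872
n = Σf = 68
Mean = 872 / 68 = 12.8235

12.82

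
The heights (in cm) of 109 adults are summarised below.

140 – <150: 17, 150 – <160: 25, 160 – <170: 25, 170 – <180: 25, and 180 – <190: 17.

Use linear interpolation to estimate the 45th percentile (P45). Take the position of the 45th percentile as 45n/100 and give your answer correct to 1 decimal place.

162.8

Cumulative frequencies: 17, 42, 67, 92, 109
n = 109; position = 45n/100 = 49.05.
This falls in the class 160 – <170: L = 160, F = 42, f = 25, h = 10.
45th percentile ≈ 160 + ((49.05 − 42) / 25) × 10 = 162.8200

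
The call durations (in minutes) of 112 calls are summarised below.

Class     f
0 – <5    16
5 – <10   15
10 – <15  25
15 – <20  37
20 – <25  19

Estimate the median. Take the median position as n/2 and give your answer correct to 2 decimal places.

Cumulative frequencies: 16, 31, 56, 93, 112
n = 112; position = n/2 = 56.
This falls in the class 10 – <15: L = 10, F = 31, f = 25, h = 5.
Median ≈ 10 + ((56 − 31) / 25) × 5 = 15.0000

15.00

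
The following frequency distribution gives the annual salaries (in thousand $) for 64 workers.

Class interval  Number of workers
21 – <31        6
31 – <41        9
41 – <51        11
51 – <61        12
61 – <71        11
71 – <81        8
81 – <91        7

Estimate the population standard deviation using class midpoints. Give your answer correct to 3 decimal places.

17.984

Midpoints: 26, 36, 46, 56, 66, 76, 86
n = 64, Σfm = 3594, mean = 56.1562
Σfm² = 222524
Σf(m − x̄)² = Σfm² − (Σfm)²/n = 222524 − 3594²/64 = 20698.4375
Population variance = 20698.4375 / 64 = 323.4131
Standard deviation = √323.4131 = 17.9837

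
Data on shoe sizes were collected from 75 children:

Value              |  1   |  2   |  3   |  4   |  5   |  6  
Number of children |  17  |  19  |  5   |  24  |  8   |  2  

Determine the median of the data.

3

Cumulative frequencies: 17, 36, 41, 65, 73, 75
n = 75, so the median is the value in position (n+1)/2 = 38.
Position 38 falls at value 3.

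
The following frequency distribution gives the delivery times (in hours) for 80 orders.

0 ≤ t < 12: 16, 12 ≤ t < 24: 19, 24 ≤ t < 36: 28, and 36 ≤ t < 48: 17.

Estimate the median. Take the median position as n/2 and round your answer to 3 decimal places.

Cumulative frequencies: 16, 35, 63, 80
n = 80; position = n/2 = 40.
This falls in the class 24 ≤ t < 36: L = 24, F = 35, f = 28, h = 12.
Median ≈ 24 + ((40 − 35) / 28) × 12 = 26.1429

26.143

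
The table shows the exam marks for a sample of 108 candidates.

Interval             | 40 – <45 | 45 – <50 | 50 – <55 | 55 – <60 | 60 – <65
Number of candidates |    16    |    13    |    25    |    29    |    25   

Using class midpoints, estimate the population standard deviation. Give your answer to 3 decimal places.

Midpoints: 42.5, 47.5, 52.5, 57.5, 62.5
n = 108, Σfm = 5840, mean = 54.0741
Σfm² = 320675
Σf(m − x̄)² = Σfm² − (Σfm)²/n = 320675 − 5840²/108 = 4882.4074
Population variance = 4882.4074 / 108 = 45.2075
Standard deviation = √45.2075 = 6.7237

6.724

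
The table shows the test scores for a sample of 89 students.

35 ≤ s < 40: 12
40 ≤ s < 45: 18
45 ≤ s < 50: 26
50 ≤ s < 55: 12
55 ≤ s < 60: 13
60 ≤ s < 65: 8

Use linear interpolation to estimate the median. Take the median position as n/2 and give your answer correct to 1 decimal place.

47.8

Cumulative frequencies: 12, 30, 56, 68, 81, 89
n = 89; position = n/2 = 44.5.
This falls in the class 45 ≤ s < 50: L = 45, F = 30, f = 26, h = 5.
Median ≈ 45 + ((44.5 − 30) / 26) × 5 = 47.7885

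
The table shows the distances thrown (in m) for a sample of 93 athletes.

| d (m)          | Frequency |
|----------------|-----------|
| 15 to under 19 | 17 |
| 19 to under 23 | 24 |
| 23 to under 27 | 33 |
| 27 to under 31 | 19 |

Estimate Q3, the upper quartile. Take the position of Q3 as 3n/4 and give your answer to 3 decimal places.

26.485

Cumulative frequencies: 17, 41, 74, 93
n = 93; position = 3n/4 = 69.75.
This falls in the class 23 to under 27: L = 23, F = 41, f = 33, h = 4.
Upper quartile ≈ 23 + ((69.75 − 41) / 33) × 4 = 26.4848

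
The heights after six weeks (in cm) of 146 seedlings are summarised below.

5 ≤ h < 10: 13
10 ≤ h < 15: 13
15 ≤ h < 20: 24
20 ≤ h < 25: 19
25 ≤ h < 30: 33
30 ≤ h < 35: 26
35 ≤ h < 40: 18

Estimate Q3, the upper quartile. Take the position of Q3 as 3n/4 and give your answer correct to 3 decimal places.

Cumulative frequencies: 13, 26, 50, 69, 102, 128, 146
n = 146; position = 3n/4 = 109.5.
This falls in the class 30 ≤ h < 35: L = 30, F = 102, f = 26, h = 5.
Upper quartile ≈ 30 + ((109.5 − 102) / 26) × 5 = 31.4423

31.442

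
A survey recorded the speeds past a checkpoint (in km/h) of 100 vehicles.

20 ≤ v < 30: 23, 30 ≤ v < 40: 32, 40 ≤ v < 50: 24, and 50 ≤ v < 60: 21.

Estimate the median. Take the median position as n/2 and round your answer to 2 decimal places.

Cumulative frequencies: 23, 55, 79, 100
n = 100; position = n/2 = 50.
This falls in the class 30 ≤ v < 40: L = 30, F = 23, f = 32, h = 10.
Median ≈ 30 + ((50 − 23) / 32) × 10 = 38.4375

38.44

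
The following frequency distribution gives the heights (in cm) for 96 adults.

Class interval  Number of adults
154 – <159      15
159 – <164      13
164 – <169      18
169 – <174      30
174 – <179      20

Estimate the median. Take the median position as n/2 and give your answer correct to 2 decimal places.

Cumulative frequencies: 15, 28, 46, 76, 96
n = 96; position = n/2 = 48.
This falls in the class 169 – <174: L = 169, F = 46, f = 30, h = 5.
Median ≈ 169 + ((48 − 46) / 30) × 5 = 169.3333

169.33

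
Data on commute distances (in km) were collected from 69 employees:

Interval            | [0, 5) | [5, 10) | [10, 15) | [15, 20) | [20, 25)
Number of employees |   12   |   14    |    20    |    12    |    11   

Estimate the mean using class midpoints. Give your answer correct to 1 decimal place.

Midpoints: 2.5, 7.5, 12.5, 17.5, 22.5
Σfm = 12×2.5 + 14×7.5 + 20×12.5 + 12×17.5 + 11×22.5 = 842.5
n = Σf = 69
Mean = 842.5 / 69 = 12.2101

12.2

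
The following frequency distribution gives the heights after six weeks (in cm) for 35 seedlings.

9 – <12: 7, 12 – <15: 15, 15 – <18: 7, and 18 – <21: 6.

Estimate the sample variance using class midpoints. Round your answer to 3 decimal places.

Midpoints: 10.5, 13.5, 16.5, 19.5
n = 35, Σfm = 508.5, mean = 14.5286
Σfm² = 7692.75
Σf(m − x̄)² = Σfm² − (Σfm)²/n = 7692.75 − 508.5²/35 = 304.9714
Sample variance = 304.9714 / 34 = 8.9697

8.970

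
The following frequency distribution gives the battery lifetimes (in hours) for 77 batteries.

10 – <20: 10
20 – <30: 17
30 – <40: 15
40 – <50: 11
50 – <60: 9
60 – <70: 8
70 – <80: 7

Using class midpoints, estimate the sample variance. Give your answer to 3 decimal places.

Midpoints: 15, 25, 35, 45, 55, 65, 75
n = 77, Σfm = 3135, mean = 40.7143
Σfm² = 153925
Σf(m − x̄)² = Σfm² − (Σfm)²/n = 153925 − 3135²/77 = 26285.7143
Sample variance = 26285.7143 / 76 = 345.8647

345.865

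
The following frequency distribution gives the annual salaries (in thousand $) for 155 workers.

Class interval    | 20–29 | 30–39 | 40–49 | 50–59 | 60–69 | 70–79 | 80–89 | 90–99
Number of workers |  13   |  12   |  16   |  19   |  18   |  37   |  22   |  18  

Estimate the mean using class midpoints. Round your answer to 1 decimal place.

64.2

Midpoints: 24.5, 34.5, 44.5, 54.5, 64.5, 74.5, 84.5, 94.5
Σfm = 13×24.5 + 12×34.5 + 16×44.5 + 19×54.5 + 18×64.5 + 37×74.5 + 22×84.5 + 18×94.5 = 9957.5
n = Σf = 155
Mean = 9957.5 / 155 = 64.2419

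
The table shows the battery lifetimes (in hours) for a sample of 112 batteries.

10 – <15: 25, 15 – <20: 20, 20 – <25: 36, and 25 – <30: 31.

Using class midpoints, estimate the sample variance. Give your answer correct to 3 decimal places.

Midpoints: 12.5, 17.5, 22.5, 27.5
n = 112, Σfm = 2325, mean = 20.7589
Σfm² = 51700
Σf(m − x̄)² = Σfm² − (Σfm)²/n = 51700 − 2325²/112 = 3435.4911
Sample variance = 3435.4911 / 111 = 30.9504

30.950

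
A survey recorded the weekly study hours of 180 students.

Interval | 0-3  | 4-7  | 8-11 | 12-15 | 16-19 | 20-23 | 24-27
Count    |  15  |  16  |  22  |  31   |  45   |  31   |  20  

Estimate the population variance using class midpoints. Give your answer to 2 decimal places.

Midpoints: 1.5, 5.5, 9.5, 13.5, 17.5, 21.5, 25.5
n = 180, Σfm = 2702, mean = 15.0111
Σfm² = 49269
Σf(m − x̄)² = Σfm² − (Σfm)²/n = 49269 − 2702²/180 = 8708.9778
Population variance = 8708.9778 / 180 = 48.3832

48.38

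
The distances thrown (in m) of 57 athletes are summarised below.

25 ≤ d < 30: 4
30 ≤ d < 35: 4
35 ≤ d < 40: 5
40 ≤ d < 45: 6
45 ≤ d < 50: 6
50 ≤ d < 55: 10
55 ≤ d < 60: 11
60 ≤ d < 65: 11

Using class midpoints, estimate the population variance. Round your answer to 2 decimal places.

118.98

Midpoints: 27.5, 32.5, 37.5, 42.5, 47.5, 52.5, 57.5, 62.5
n = 57, Σfm = 2812.5, mean = 49.3421
Σfm² = 145556.25
Σf(m − x̄)² = Σfm² − (Σfm)²/n = 145556.25 − 2812.5²/57 = 6781.5789
Population variance = 6781.5789 / 57 = 118.9751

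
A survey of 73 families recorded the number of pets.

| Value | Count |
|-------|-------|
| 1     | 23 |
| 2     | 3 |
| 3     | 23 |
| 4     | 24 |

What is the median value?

3

Cumulative frequencies: 23, 26, 49, 73
n = 73, so the median is the value in position (n+1)/2 = 37.
Position 37 falls at value 3.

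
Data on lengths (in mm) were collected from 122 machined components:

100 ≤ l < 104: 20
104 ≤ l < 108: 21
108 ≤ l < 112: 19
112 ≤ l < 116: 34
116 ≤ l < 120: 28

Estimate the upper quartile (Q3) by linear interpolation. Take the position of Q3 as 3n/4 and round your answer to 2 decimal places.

115.71

Cumulative frequencies: 20, 41, 60, 94, 122
n = 122; position = 3n/4 = 91.5.
This falls in the class 112 ≤ l < 116: L = 112, F = 60, f = 34, h = 4.
Upper quartile ≈ 112 + ((91.5 − 60) / 34) × 4 = 115.7059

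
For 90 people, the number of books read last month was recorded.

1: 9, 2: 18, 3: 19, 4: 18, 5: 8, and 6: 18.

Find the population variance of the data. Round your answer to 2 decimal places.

Values: 1, 2, 3, 4, 5, 6
n = 90, Σfx = 322, mean = 3.5778
Σfx² = 1388
Σf(x − x̄)² = Σfx² − (Σfx)²/n = 1388 − 322²/90 = 235.9556
Population variance = 235.9556 / 90 = 2.6217

2.62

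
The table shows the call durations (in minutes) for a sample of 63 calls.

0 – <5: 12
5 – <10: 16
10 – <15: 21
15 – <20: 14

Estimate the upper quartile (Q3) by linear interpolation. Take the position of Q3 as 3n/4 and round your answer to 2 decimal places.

14.58

Cumulative frequencies: 12, 28, 49, 63
n = 63; position = 3n/4 = 47.25.
This falls in the class 10 – <15: L = 10, F = 28, f = 21, h = 5.
Upper quartile ≈ 10 + ((47.25 − 28) / 21) × 5 = 14.5833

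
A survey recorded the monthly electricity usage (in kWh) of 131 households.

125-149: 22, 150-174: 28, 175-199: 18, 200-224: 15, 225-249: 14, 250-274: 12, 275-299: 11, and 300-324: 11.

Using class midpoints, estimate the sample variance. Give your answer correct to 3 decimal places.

3174.178

Midpoints: 137, 162, 187, 212, 237, 262, 287, 312
n = 131, Σfm = 27147, mean = 207.2290
Σfm² = 6038289
Σf(m − x̄)² = Σfm² − (Σfm)²/n = 6038289 − 27147²/131 = 412643.1298
Sample variance = 412643.1298 / 130 = 3174.1779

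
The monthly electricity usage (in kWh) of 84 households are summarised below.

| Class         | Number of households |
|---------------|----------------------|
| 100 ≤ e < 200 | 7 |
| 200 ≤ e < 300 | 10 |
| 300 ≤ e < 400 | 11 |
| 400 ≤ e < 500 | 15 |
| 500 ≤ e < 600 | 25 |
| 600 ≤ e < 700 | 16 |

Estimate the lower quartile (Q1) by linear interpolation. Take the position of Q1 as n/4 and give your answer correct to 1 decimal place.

336.4

Cumulative frequencies: 7, 17, 28, 43, 68, 84
n = 84; position = n/4 = 21.
This falls in the class 300 ≤ e < 400: L = 300, F = 17, f = 11, h = 100.
Lower quartile ≈ 300 + ((21 − 17) / 11) × 100 = 336.3636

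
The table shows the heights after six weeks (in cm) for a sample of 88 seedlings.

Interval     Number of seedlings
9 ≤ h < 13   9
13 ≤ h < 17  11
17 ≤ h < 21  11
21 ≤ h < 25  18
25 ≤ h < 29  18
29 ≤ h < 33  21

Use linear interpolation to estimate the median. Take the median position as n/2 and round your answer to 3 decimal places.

23.889

Cumulative frequencies: 9, 20, 31, 49, 67, 88
n = 88; position = n/2 = 44.
This falls in the class 21 ≤ h < 25: L = 21, F = 31, f = 18, h = 4.
Median ≈ 21 + ((44 − 31) / 18) × 4 = 23.8889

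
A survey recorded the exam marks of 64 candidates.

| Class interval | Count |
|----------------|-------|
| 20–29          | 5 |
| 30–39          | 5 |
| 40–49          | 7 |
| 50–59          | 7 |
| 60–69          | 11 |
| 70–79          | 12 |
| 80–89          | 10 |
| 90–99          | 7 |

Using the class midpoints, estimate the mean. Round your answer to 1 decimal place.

64.0

Midpoints: 24.5, 34.5, 44.5, 54.5, 64.5, 74.5, 84.5, 94.5
Σfm = 5×24.5 + 5×34.5 + 7×44.5 + 7×54.5 + 11×64.5 + 12×74.5 + 10×84.5 + 7×94.5 = 4098
n = Σf = 64
Mean = 4098 / 64 = 64.0312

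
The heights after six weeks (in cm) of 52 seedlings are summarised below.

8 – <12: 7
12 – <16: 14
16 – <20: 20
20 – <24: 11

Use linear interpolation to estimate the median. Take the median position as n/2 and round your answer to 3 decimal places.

Cumulative frequencies: 7, 21, 41, 52
n = 52; position = n/2 = 26.
This falls in the class 16 – <20: L = 16, F = 21, f = 20, h = 4.
Median ≈ 16 + ((26 − 21) / 20) × 4 = 17.0000

17.000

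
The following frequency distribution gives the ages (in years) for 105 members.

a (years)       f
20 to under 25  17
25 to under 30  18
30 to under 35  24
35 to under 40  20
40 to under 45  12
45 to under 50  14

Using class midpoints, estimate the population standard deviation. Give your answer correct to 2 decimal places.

8.00

Midpoints: 22.5, 27.5, 32.5, 37.5, 42.5, 47.5
n = 105, Σfm = 3582.5, mean = 34.1190
Σfm² = 128956.25
Σf(m − x̄)² = Σfm² − (Σfm)²/n = 128956.25 − 3582.5²/105 = 6724.7619
Population variance = 6724.7619 / 105 = 64.0454
Standard deviation = √64.0454 = 8.0028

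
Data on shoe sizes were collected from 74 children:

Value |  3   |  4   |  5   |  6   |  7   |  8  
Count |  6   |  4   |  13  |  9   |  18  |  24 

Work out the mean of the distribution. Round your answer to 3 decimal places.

Values: 3, 4, 5, 6, 7, 8
Σfx = 6×3 + 4×4 + 13×5 + 9×6 + 18×7 + 24×8 = 471
n = Σf = 74
Mean = 471 / 74 = 6.3649

6.365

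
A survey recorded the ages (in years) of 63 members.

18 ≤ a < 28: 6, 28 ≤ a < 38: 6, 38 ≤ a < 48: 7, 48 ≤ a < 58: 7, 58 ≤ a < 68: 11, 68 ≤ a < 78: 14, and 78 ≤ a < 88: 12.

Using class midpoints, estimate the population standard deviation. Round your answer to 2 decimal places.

Midpoints: 23, 33, 43, 53, 63, 73, 83
n = 63, Σfm = 3719, mean = 59.0317
Σfm² = 243247
Σf(m − x̄)² = Σfm² − (Σfm)²/n = 243247 − 3719²/63 = 23707.9365
Population variance = 23707.9365 / 63 = 376.3165
Standard deviation = √376.3165 = 19.3989

19.40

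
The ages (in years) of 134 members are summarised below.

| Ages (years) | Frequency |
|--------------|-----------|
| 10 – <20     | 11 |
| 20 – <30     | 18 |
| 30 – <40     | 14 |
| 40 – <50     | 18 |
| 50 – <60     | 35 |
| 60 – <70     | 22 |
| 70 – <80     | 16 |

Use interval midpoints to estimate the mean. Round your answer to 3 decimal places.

48.284

Midpoints: 15, 25, 35, 45, 55, 65, 75
Σfm = 11×15 + 18×25 + 14×35 + 18×45 + 35×55 + 22×65 + 16×75 = 6470
n = Σf = 134
Mean = 6470 / 134 = 48.2836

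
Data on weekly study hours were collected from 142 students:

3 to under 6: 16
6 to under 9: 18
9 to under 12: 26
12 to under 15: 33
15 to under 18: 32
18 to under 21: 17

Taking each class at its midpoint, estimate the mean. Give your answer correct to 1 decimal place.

12.6

Midpoints: 4.5, 7.5, 10.5, 13.5, 16.5, 19.5
Σfm = 16×4.5 + 18×7.5 + 26×10.5 + 33×13.5 + 32×16.5 + 17×19.5 = 1785
n = Σf = 142
Mean = 1785 / 142 = 12.5704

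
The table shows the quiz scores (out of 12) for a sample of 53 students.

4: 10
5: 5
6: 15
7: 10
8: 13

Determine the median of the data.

6

Cumulative frequencies: 10, 15, 30, 40, 53
n = 53, so the median is the value in position (n+1)/2 = 27.
Position 27 falls at value 6.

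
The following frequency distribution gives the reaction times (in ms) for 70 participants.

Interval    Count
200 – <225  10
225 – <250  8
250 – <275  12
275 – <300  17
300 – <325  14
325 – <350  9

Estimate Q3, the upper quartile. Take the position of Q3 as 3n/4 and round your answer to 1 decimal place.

Cumulative frequencies: 10, 18, 30, 47, 61, 70
n = 70; position = 3n/4 = 52.5.
This falls in the class 300 – <325: L = 300, F = 47, f = 14, h = 25.
Upper quartile ≈ 300 + ((52.5 − 47) / 14) × 25 = 309.8214

309.8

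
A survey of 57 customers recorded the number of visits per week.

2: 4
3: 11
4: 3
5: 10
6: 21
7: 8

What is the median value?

Cumulative frequencies: 4, 15, 18, 28, 49, 57
n = 57, so the median is the value in position (n+1)/2 = 29.
Position 29 falls at value 6.

6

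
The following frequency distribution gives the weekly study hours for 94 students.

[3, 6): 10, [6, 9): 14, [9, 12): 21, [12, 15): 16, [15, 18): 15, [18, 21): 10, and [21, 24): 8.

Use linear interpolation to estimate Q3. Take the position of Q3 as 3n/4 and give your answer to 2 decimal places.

16.90

Cumulative frequencies: 10, 24, 45, 61, 76, 86, 94
n = 94; position = 3n/4 = 70.5.
This falls in the class [15, 18): L = 15, F = 61, f = 15, h = 3.
Upper quartile ≈ 15 + ((70.5 − 61) / 15) × 3 = 16.9000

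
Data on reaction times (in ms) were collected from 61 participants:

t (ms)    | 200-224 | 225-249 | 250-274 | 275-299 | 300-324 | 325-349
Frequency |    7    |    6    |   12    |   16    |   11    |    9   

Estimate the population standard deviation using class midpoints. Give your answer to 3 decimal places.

Midpoints: 212, 237, 262, 287, 312, 337
n = 61, Σfm = 17107, mean = 280.4426
Σfm² = 4886159
Σf(m − x̄)² = Σfm² − (Σfm)²/n = 4886159 − 17107²/61 = 88627.0492
Population variance = 88627.0492 / 61 = 1452.9024
Standard deviation = √1452.9024 = 38.1170

38.117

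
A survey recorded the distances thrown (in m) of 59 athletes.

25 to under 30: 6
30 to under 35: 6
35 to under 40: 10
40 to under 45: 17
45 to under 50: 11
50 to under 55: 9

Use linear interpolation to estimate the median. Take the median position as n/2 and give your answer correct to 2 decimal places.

42.21

Cumulative frequencies: 6, 12, 22, 39, 50, 59
n = 59; position = n/2 = 29.5.
This falls in the class 40 to under 45: L = 40, F = 22, f = 17, h = 5.
Median ≈ 40 + ((29.5 − 22) / 17) × 5 = 42.2059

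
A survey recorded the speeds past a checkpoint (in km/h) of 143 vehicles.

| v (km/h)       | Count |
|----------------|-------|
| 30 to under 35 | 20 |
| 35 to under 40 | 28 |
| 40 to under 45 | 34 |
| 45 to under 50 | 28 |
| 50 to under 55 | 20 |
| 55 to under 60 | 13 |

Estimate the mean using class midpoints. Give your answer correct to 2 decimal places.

Midpoints: 32.5, 37.5, 42.5, 47.5, 52.5, 57.5
Σfm = 20×32.5 + 28×37.5 + 34×42.5 + 28×47.5 + 20×52.5 + 13×57.5 = 6272.5
n = Σf = 143
Mean = 6272.5 / 143 = 43.8636

43.86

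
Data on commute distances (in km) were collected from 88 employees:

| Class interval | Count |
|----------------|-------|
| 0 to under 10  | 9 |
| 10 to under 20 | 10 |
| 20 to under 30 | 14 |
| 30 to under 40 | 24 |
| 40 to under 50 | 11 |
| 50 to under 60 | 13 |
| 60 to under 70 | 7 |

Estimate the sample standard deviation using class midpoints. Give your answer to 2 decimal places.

Midpoints: 5, 15, 25, 35, 45, 55, 65
n = 88, Σfm = 3050, mean = 34.6591
Σfm² = 131800
Σf(m − x̄)² = Σfm² − (Σfm)²/n = 131800 − 3050²/88 = 26089.7727
Sample variance = 26089.7727 / 87 = 299.8824
Standard deviation = √299.8824 = 17.3171

17.32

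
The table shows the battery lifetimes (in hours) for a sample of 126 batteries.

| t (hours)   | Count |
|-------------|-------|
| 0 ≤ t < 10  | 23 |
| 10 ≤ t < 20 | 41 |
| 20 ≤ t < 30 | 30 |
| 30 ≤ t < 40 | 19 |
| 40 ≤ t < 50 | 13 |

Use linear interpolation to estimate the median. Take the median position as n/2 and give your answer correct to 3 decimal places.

19.756

Cumulative frequencies: 23, 64, 94, 113, 126
n = 126; position = n/2 = 63.
This falls in the class 10 ≤ t < 20: L = 10, F = 23, f = 41, h = 10.
Median ≈ 10 + ((63 − 23) / 41) × 10 = 19.7561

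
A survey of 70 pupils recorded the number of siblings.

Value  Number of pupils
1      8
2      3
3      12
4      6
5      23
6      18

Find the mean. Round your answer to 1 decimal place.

Values: 1, 2, 3, 4, 5, 6
Σfx = 8×1 + 3×2 + 12×3 + 6×4 + 23×5 + 18×6 = 297
n = Σf = 70
Mean = 297 / 70 = 4.2429

4.2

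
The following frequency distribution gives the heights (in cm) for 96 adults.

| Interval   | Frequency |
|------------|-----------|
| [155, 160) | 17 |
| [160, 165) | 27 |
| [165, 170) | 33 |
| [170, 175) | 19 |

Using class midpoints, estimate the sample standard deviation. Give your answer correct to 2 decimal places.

Midpoints: 157.5, 162.5, 167.5, 172.5
n = 96, Σfm = 15870, mean = 165.3125
Σfm² = 2625900
Σf(m − x̄)² = Σfm² − (Σfm)²/n = 2625900 − 15870²/96 = 2390.6250
Sample variance = 2390.6250 / 95 = 25.1645
Standard deviation = √25.1645 = 5.0164

5.02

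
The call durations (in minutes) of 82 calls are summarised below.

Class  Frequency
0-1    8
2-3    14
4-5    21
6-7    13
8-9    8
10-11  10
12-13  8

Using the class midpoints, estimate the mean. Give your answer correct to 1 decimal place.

Midpoints: 0.5, 2.5, 4.5, 6.5, 8.5, 10.5, 12.5
Σfm = 8×0.5 + 14×2.5 + 21×4.5 + 13×6.5 + 8×8.5 + 10×10.5 + 8×12.5 = 491
n = Σf = 82
Mean = 491 / 82 = 5.9878

6.0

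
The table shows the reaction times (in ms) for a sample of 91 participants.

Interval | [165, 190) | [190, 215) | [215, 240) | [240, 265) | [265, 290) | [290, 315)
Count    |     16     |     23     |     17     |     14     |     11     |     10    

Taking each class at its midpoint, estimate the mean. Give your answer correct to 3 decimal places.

Midpoints: 177.5, 202.5, 227.5, 252.5, 277.5, 302.5
Σfm = 16×177.5 + 23×202.5 + 17×227.5 + 14×252.5 + 11×277.5 + 10×302.5 = 20977.5
n = Σf = 91
Mean = 20977.5 / 91 = 230.5220

230.522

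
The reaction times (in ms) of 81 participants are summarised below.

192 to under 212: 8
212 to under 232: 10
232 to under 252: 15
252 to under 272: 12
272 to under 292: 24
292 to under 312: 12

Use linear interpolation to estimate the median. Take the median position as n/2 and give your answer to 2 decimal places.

264.50

Cumulative frequencies: 8, 18, 33, 45, 69, 81
n = 81; position = n/2 = 40.5.
This falls in the class 252 to under 272: L = 252, F = 33, f = 12, h = 20.
Median ≈ 252 + ((40.5 − 33) / 12) × 20 = 264.5000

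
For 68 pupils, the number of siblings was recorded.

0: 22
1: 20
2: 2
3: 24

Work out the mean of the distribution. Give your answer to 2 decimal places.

1.41

Values: 0, 1, 2, 3
Σfx = 22×0 + 20×1 + 2×2 + 24×3 = 96
n = Σf = 68
Mean = 96 / 68 = 1.4118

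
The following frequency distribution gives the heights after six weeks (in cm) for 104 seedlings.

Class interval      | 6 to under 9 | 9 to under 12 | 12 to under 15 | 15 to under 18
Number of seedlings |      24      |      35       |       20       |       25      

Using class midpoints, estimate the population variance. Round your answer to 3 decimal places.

Midpoints: 7.5, 10.5, 13.5, 16.5
n = 104, Σfm = 1230, mean = 11.8269
Σfm² = 15660
Σf(m − x̄)² = Σfm² − (Σfm)²/n = 15660 − 1230²/104 = 1112.8846
Population variance = 1112.8846 / 104 = 10.7008

10.701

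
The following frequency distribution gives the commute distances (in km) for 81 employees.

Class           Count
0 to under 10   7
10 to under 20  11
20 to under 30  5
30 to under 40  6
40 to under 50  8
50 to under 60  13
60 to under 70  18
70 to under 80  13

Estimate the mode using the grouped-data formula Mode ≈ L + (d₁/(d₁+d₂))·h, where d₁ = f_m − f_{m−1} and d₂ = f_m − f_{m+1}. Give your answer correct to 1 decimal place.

65.0

Modal class: 60 to under 70 (highest frequency 18).
d₁ = 18 − 13 = 5, d₂ = 18 − 13 = 5
Mode ≈ 60 + (5/(5+5)) × 10 = 60 + 5.0000 = 65.0000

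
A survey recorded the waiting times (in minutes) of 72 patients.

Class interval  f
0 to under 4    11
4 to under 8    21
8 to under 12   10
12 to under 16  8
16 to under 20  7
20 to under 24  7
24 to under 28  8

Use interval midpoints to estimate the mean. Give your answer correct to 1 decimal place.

Midpoints: 2, 6, 10, 14, 18, 22, 26
Σfm = 11×2 + 21×6 + 10×10 + 8×14 + 7×18 + 7×22 + 8×26 = 848
n = Σf = 72
Mean = 848 / 72 = 11.7778

11.8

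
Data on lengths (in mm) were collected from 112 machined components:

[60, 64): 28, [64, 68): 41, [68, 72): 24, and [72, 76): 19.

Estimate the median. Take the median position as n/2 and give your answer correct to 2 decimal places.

66.73

Cumulative frequencies: 28, 69, 93, 112
n = 112; position = n/2 = 56.
This falls in the class [64, 68): L = 64, F = 28, f = 41, h = 4.
Median ≈ 64 + ((56 − 28) / 41) × 4 = 66.7317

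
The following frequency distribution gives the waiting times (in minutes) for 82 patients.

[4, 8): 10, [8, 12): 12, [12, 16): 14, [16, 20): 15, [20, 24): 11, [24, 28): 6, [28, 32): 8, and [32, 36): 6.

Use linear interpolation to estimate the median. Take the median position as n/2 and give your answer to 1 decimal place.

17.3

Cumulative frequencies: 10, 22, 36, 51, 62, 68, 76, 82
n = 82; position = n/2 = 41.
This falls in the class [16, 20): L = 16, F = 36, f = 15, h = 4.
Median ≈ 16 + ((41 − 36) / 15) × 4 = 17.3333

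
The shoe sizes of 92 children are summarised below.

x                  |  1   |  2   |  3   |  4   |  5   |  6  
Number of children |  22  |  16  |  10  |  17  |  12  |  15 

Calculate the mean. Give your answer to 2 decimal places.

Values: 1, 2, 3, 4, 5, 6
Σfx = 22×1 + 16×2 + 10×3 + 17×4 + 12×5 + 15×6 = 302
n = Σf = 92
Mean = 302 / 92 = 3.2826

3.28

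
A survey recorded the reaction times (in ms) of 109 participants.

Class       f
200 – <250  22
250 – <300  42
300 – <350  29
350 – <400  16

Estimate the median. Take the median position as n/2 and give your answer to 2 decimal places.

Cumulative frequencies: 22, 64, 93, 109
n = 109; position = n/2 = 54.5.
This falls in the class 250 – <300: L = 250, F = 22, f = 42, h = 50.
Median ≈ 250 + ((54.5 − 22) / 42) × 50 = 288.6905

288.69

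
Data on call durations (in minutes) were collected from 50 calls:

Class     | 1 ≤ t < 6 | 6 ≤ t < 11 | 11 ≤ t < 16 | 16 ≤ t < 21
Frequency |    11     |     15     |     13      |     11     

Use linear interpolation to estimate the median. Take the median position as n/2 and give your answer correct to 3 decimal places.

10.667

Cumulative frequencies: 11, 26, 39, 50
n = 50; position = n/2 = 25.
This falls in the class 6 ≤ t < 11: L = 6, F = 11, f = 15, h = 5.
Median ≈ 6 + ((25 − 11) / 15) × 5 = 10.6667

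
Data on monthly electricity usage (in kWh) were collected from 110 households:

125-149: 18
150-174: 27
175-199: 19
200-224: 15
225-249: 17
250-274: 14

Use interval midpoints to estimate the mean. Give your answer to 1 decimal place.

Midpoints: 137, 162, 187, 212, 237, 262
Σfm = 18×137 + 27×162 + 19×187 + 15×212 + 17×237 + 14×262 = 21270
n = Σf = 110
Mean = 21270 / 110 = 193.3636

193.4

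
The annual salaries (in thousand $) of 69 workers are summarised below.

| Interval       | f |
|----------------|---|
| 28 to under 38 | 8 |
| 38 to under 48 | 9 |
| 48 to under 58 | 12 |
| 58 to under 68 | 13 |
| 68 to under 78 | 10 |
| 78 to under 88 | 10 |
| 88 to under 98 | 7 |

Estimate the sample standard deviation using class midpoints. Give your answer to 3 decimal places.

Midpoints: 33, 43, 53, 63, 73, 83, 93
n = 69, Σfm = 4317, mean = 62.5652
Σfm² = 293381
Σf(m − x̄)² = Σfm² − (Σfm)²/n = 293381 − 4317²/69 = 23286.9565
Sample variance = 23286.9565 / 68 = 342.4552
Standard deviation = √342.4552 = 18.5055

18.506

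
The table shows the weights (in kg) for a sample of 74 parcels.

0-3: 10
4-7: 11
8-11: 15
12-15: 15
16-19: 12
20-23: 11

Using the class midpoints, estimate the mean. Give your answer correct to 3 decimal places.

Midpoints: 1.5, 5.5, 9.5, 13.5, 17.5, 21.5
Σfm = 10×1.5 + 11×5.5 + 15×9.5 + 15×13.5 + 12×17.5 + 11×21.5 = 867
n = Σf = 74
Mean = 867 / 74 = 11.7162

11.716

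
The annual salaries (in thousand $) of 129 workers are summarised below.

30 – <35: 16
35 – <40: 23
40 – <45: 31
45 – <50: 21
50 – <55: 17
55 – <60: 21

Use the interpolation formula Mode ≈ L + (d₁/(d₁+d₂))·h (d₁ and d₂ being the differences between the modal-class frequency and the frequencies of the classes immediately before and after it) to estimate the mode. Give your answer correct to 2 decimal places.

Modal class: 40 – <45 (highest frequency 31).
d₁ = 31 − 23 = 8, d₂ = 31 − 21 = 10
Mode ≈ 40 + (8/(8+10)) × 5 = 40 + 2.2222 = 42.2222

42.22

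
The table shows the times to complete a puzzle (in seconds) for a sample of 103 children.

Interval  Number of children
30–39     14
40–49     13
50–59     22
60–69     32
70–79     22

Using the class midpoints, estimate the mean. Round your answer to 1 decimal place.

57.9

Midpoints: 34.5, 44.5, 54.5, 64.5, 74.5
Σfm = 14×34.5 + 13×44.5 + 22×54.5 + 32×64.5 + 22×74.5 = 5963.5
n = Σf = 103
Mean = 5963.5 / 103 = 57.8981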